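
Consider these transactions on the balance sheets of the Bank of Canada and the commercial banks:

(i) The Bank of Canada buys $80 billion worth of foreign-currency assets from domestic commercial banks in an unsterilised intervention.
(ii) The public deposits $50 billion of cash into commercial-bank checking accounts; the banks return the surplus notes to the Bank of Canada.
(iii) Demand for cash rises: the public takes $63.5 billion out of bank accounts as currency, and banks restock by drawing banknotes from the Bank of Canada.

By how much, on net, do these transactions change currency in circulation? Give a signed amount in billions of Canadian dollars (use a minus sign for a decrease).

Bank of Canada balance sheet:
  Assets:      Foreign assets +$80B
  Liabilities: Bank reserves +$66.5B, Currency in circulation +$13.5B
Commercial banking system:
  Assets:      Reserves at CB +$66.5B, Foreign assets −$80B
  Liabilities: Checkable deposits −$13.5B
So the change in currency in circulation is +$13.5 billion.

+$13.5 billion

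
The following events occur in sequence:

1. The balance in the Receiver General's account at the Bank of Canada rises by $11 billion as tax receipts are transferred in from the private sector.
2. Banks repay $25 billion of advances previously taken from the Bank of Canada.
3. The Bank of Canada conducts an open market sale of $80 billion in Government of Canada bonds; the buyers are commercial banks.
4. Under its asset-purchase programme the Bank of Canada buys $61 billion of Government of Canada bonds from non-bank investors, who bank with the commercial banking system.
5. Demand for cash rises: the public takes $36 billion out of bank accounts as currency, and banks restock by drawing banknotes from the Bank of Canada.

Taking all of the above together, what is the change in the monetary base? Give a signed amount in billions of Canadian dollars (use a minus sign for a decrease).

-$55 billion

Government account inflow $11 billion: reserves shift to a non-base liability → −$11B.
Discount-window repayment $25 billion: Bank of Canada balance sheet contracts → −$25B.
OMO sale (to banks) $80 billion: Bank of Canada balance sheet contracts → −$80B.
Asset purchase (from non-banks) $61 billion: Bank of Canada balance sheet expands → +$61B.
Currency withdrawal $36 billion: just a shift between currency and reserves — both are base money → 0.
Net: −11 − 25 − 80 + 61 + 0 = -$55 billion.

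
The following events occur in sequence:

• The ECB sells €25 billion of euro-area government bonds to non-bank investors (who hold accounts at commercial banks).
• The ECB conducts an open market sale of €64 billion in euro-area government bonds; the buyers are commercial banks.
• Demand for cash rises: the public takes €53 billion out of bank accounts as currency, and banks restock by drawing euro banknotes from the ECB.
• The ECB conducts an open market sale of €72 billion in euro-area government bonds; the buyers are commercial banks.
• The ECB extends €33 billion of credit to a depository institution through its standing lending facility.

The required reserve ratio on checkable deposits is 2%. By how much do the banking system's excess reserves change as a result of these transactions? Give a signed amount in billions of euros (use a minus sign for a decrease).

-€179.44 billion

Asset sale (to non-banks) €25 billion: reserves −€25B, deposits −€25B.
OMO sale (to banks) €64 billion: reserves −€64B, deposits 0.
Currency withdrawal €53 billion: reserves −€53B, deposits −€53B.
OMO sale (to banks) €72 billion: reserves −€72B, deposits 0.
Discount-window loan €33 billion: reserves +€33B, deposits 0.
Totals: Δreserves = −€181B, Δdeposits = −€78B.
Δrequired reserves = 2% × −€78B = −€1.56B.
Δexcess reserves = Δreserves − Δrequired = −€181B − (−€1.56B) = -€179.44 billion.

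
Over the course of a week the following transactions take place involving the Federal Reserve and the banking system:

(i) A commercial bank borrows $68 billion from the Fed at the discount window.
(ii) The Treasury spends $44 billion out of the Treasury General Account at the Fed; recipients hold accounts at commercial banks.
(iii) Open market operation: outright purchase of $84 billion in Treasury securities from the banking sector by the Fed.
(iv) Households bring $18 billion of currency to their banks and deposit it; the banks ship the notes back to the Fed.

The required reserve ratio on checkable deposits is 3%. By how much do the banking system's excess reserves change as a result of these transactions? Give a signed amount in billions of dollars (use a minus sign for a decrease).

+$212.14 billion

Discount-window loan $68 billion: reserves +$68B, deposits 0.
Government spending $44 billion: reserves +$44B, deposits +$44B.
OMO purchase (from banks) $84 billion: reserves +$84B, deposits 0.
Currency deposit $18 billion: reserves +$18B, deposits +$18B.
Totals: Δreserves = +$214B, Δdeposits = +$62B.
Δrequired reserves = 3% × +$62B = +$1.86B.
Δexcess reserves = Δreserves − Δrequired = +$214B − (+$1.86B) = +$212.14 billion.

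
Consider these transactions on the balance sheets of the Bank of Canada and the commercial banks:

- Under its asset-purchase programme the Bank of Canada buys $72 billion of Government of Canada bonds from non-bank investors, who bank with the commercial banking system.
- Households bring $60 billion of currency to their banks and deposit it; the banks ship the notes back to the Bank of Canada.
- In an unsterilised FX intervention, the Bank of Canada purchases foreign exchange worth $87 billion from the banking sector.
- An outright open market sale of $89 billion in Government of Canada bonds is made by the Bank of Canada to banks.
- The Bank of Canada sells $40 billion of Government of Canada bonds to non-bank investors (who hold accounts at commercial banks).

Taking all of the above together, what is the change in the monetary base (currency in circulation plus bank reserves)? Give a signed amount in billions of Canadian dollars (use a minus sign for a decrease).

Bank of Canada balance sheet:
  Assets:      Securities −$57B, Foreign assets +$87B
  Liabilities: Bank reserves +$90B, Currency in circulation −$60B
Commercial banking system:
  Assets:      Reserves at CB +$90B, Securities +$89B, Foreign assets −$87B
  Liabilities: Checkable deposits +$92B
Monetary base = currency + reserves: −$60B + (+$90B) = +$30 billion.

+$30 billion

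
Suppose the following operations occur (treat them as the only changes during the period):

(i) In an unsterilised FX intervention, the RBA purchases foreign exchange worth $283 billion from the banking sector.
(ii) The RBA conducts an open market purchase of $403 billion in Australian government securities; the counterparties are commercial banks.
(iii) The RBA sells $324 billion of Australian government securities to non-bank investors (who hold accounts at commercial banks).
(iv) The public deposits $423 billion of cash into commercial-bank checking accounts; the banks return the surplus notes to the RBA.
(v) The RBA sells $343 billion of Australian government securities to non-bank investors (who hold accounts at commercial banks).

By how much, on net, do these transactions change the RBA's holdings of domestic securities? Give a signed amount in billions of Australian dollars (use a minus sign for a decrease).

FX purchase $283 billion: the RBA's securities portfolio is untouched → 0.
OMO purchase (from banks) $403 billion: securities added to the RBA's portfolio → +$403B.
Asset sale (to non-banks) $324 billion: securities removed from the RBA's portfolio → −$324B.
Currency deposit $423 billion: the RBA's securities portfolio is untouched → 0.
Asset sale (to non-banks) $343 billion: securities removed from the RBA's portfolio → −$343B.
Net: 0 + 403 − 324 + 0 − 343 = -$264 billion.

-$264 billion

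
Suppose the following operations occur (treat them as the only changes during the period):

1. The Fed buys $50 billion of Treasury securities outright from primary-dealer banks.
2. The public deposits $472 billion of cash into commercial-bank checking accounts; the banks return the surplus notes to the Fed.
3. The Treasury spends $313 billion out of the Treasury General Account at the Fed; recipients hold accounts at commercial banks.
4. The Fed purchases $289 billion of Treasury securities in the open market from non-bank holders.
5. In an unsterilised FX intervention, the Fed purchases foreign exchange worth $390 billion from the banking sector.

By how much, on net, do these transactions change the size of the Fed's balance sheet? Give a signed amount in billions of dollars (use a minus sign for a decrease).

Fed balance sheet:
  Assets:      Securities +$339B, Foreign assets +$390B
  Liabilities: Bank reserves +$1514B, Currency in circulation −$472B, Government deposits −$313B
Commercial banking system:
  Assets:      Reserves at CB +$1514B, Securities −$50B, Foreign assets −$390B
  Liabilities: Checkable deposits +$1074B
Change in total Fed assets = +$729 billion.

+$729 billion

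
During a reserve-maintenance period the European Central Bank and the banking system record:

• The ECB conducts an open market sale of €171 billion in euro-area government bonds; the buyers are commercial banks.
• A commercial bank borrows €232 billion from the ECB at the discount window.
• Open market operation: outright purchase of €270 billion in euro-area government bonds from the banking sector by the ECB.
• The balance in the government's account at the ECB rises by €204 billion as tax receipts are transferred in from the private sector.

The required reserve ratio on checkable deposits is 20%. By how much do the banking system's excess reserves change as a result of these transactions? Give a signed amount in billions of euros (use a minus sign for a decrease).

+€167.8 billion

OMO sale (to banks) €171 billion: reserves −€171B, deposits 0.
Discount-window loan €232 billion: reserves +€232B, deposits 0.
OMO purchase (from banks) €270 billion: reserves +€270B, deposits 0.
Government account inflow €204 billion: reserves −€204B, deposits −€204B.
Totals: Δreserves = +€127B, Δdeposits = −€204B.
Δrequired reserves = 20% × −€204B = −€40.8B.
Δexcess reserves = Δreserves − Δrequired = +€127B − (−€40.8B) = +€167.8 billion.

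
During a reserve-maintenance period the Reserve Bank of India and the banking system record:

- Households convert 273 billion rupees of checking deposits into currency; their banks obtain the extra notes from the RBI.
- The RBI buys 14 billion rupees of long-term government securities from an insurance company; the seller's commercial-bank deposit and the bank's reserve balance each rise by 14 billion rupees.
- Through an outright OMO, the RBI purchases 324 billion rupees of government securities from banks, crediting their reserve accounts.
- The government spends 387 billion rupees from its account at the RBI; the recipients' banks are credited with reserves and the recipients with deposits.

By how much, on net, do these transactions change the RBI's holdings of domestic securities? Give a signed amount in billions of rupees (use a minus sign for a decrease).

+338 billion

Currency withdrawal 273 billion rupees: the RBI's securities portfolio is untouched → 0.
Asset purchase (from non-banks) 14 billion rupees: securities added to the RBI's portfolio → +14B.
OMO purchase (from banks) 324 billion rupees: securities added to the RBI's portfolio → +324B.
Government spending 387 billion rupees: the RBI's securities portfolio is untouched → 0.
Net: 0 + 14 + 324 + 0 = +338 billion.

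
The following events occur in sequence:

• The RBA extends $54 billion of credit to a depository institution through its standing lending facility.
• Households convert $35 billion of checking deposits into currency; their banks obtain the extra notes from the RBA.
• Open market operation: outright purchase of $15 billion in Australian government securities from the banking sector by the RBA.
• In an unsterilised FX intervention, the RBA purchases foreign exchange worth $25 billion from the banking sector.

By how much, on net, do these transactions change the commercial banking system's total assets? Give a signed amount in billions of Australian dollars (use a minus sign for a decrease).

RBA balance sheet:
  Assets:      Securities +$15B, Loans to banks +$54B, Foreign assets +$25B
  Liabilities: Bank reserves +$59B, Currency in circulation +$35B
Commercial banking system:
  Assets:      Reserves at CB +$59B, Securities −$15B, Foreign assets −$25B
  Liabilities: Checkable deposits −$35B, Borrowings from CB +$54B
Change in total bank assets = +$19 billion.

+$19 billion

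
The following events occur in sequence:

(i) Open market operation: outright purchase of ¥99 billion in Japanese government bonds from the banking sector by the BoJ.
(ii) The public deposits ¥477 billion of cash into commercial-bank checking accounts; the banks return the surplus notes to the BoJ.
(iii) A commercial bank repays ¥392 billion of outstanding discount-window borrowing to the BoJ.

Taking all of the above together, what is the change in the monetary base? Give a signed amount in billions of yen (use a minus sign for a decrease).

OMO purchase (from banks) ¥99 billion: BoJ balance sheet expands → +¥99B.
Currency deposit ¥477 billion: just a shift between currency and reserves — both are base money → 0.
Discount-window repayment ¥392 billion: BoJ balance sheet contracts → −¥392B.
Net: 99 + 0 − 392 = -¥293 billion.

-¥293 billion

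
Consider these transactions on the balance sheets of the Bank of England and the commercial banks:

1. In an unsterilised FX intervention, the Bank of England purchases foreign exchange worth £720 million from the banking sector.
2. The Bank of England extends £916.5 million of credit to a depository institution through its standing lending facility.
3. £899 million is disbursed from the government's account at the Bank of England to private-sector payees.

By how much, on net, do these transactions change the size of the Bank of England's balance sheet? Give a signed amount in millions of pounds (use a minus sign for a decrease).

Bank of England balance sheet:
  Assets:      Loans to banks +£916.5M, Foreign assets +£720M
  Liabilities: Bank reserves +£2535.5M, Government deposits −£899M
Commercial banking system:
  Assets:      Reserves at CB +£2535.5M, Foreign assets −£720M
  Liabilities: Checkable deposits +£899M, Borrowings from CB +£916.5M
Change in total Bank of England assets = +£1636.5 million.

+£1636.5 million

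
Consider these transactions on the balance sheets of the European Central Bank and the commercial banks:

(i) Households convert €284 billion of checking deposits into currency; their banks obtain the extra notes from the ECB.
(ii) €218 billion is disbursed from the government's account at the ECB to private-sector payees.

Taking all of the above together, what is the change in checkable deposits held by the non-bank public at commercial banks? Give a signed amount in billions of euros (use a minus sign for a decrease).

ECB balance sheet:
  Assets:      no change
  Liabilities: Bank reserves −€66B, Currency in circulation +€284B, Government deposits −€218B
Commercial banking system:
  Assets:      Reserves at CB −€66B
  Liabilities: Checkable deposits −€66B
So the change in checkable deposits held by the non-bank public at commercial banks is -€66 billion.

-€66 billion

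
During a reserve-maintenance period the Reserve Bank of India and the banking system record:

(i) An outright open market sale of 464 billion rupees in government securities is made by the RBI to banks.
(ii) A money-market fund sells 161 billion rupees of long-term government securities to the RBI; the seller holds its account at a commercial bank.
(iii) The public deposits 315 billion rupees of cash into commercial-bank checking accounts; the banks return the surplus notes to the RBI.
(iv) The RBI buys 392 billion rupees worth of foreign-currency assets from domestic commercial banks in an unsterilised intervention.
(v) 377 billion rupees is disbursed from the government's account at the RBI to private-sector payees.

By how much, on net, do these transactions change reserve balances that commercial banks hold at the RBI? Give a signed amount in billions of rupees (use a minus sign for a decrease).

+781 billion

OMO sale (to banks) 464 billion rupees: the buying banks pay out of their reserve balances → −464B.
Asset purchase (from non-banks) 161 billion rupees: the RBI pays by crediting reserve accounts → +161B.
Currency deposit 315 billion rupees: returned notes are swapped for reserve credit → +315B.
FX purchase 392 billion rupees: the RBI pays by crediting reserve accounts → +392B.
Government spending 377 billion rupees: government payments flow into bank reserve accounts → +377B.
Net: −464 + 161 + 315 + 392 + 377 = +781 billion.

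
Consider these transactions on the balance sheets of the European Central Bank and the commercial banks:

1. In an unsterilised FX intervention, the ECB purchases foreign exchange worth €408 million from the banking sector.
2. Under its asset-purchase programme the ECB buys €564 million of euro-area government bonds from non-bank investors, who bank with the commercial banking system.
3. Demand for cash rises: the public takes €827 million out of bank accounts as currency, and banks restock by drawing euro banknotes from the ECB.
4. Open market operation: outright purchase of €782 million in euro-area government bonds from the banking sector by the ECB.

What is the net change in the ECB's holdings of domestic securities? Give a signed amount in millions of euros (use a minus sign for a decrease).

ECB balance sheet:
  Assets:      Securities +€1346M, Foreign assets +€408M
  Liabilities: Bank reserves +€927M, Currency in circulation +€827M
Commercial banking system:
  Assets:      Reserves at CB +€927M, Securities −€782M, Foreign assets −€408M
  Liabilities: Checkable deposits −€263M
So the change in the ECB's holdings of domestic securities is +€1346 million.

+€1346 million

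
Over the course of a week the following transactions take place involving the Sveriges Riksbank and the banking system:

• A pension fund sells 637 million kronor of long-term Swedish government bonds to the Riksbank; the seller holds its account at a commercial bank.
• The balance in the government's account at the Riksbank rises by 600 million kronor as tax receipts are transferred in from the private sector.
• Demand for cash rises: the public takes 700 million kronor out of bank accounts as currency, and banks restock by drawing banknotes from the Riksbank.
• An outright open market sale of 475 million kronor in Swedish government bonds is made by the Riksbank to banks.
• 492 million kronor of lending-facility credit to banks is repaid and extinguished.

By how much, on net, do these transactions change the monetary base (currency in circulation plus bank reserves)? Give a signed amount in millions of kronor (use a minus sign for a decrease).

Riksbank balance sheet:
  Assets:      Securities +162M, Loans to banks −492M
  Liabilities: Bank reserves −1630M, Currency in circulation +700M, Government deposits +600M
Monetary base = currency + reserves: +700M + (−1630M) = -930 million.

-930 million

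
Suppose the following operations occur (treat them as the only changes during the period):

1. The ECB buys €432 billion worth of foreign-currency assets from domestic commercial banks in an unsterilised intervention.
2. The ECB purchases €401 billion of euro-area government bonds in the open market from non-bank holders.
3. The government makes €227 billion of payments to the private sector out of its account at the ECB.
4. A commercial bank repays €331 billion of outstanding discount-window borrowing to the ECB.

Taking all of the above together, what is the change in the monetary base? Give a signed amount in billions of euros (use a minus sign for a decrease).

+€729 billion

FX purchase €432 billion: ECB balance sheet expands → +€432B.
Asset purchase (from non-banks) €401 billion: ECB balance sheet expands → +€401B.
Government spending €227 billion: a non-base liability converts back to reserves → +€227B.
Discount-window repayment €331 billion: ECB balance sheet contracts → −€331B.
Net: 432 + 401 + 227 − 331 = +€729 billion.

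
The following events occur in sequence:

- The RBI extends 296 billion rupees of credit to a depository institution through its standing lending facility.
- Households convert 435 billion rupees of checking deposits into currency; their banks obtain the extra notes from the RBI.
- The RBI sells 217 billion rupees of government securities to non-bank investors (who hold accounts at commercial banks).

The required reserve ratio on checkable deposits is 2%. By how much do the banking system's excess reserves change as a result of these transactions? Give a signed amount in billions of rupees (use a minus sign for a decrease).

-342.96 billion

Discount-window loan 296 billion rupees: reserves +296B, deposits 0.
Currency withdrawal 435 billion rupees: reserves −435B, deposits −435B.
Asset sale (to non-banks) 217 billion rupees: reserves −217B, deposits −217B.
Totals: Δreserves = −356B, Δdeposits = −652B.
Δrequired reserves = 2% × −652B = −13.04B.
Δexcess reserves = Δreserves − Δrequired = −356B − (−13.04B) = -342.96 billion.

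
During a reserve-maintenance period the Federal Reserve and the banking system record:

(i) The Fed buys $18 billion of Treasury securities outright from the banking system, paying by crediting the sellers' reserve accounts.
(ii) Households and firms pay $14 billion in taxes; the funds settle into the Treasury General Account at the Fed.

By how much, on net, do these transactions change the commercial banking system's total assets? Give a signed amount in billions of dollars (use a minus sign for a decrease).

-$14 billion

OMO purchase (from banks) $18 billion: just an asset swap on bank balance sheets → 0.
Government account inflow $14 billion: bank balance sheets shrink → −$14B.
Net: 0 − 14 = -$14 billion.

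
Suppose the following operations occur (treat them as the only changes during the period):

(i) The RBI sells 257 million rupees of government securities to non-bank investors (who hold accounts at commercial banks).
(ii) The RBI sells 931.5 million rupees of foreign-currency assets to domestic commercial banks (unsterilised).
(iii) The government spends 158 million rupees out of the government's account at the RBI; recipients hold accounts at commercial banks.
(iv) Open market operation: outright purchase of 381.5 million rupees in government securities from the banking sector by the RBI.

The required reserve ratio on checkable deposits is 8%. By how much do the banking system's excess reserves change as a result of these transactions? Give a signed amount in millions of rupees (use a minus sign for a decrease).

-641.08 million

Asset sale (to non-banks) 257 million rupees: reserves −257M, deposits −257M.
FX sale 931.5 million rupees: reserves −931.5M, deposits 0.
Government spending 158 million rupees: reserves +158M, deposits +158M.
OMO purchase (from banks) 381.5 million rupees: reserves +381.5M, deposits 0.
Totals: Δreserves = −649M, Δdeposits = −99M.
Δrequired reserves = 8% × −99M = −7.92M.
Δexcess reserves = Δreserves − Δrequired = −649M − (−7.92M) = -641.08 million.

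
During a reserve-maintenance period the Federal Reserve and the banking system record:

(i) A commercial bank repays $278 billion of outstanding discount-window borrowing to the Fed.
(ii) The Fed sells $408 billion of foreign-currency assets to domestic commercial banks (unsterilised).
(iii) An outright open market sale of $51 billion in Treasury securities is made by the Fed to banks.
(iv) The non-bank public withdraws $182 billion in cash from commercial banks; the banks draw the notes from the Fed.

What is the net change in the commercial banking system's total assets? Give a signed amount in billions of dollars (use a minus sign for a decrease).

Discount-window repayment $278 billion: bank balance sheets shrink → −$278B.
FX sale $408 billion: just an asset swap on bank balance sheets → 0.
OMO sale (to banks) $51 billion: just an asset swap on bank balance sheets → 0.
Currency withdrawal $182 billion: bank balance sheets shrink → −$182B.
Net: −278 + 0 + 0 − 182 = -$460 billion.

-$460 billion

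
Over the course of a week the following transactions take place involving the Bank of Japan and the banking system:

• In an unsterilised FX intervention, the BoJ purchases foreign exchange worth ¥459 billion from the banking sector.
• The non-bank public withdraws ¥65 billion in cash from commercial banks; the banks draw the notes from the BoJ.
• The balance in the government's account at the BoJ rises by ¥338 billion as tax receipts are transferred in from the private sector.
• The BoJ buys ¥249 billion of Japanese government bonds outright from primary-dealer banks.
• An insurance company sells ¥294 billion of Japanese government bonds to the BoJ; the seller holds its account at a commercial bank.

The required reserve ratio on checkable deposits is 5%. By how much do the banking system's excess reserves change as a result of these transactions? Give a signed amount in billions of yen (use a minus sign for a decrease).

FX purchase ¥459 billion: reserves +¥459B, deposits 0.
Currency withdrawal ¥65 billion: reserves −¥65B, deposits −¥65B.
Government account inflow ¥338 billion: reserves −¥338B, deposits −¥338B.
OMO purchase (from banks) ¥249 billion: reserves +¥249B, deposits 0.
Asset purchase (from non-banks) ¥294 billion: reserves +¥294B, deposits +¥294B.
Totals: Δreserves = +¥599B, Δdeposits = −¥109B.
Δrequired reserves = 5% × −¥109B = −¥5.45B.
Δexcess reserves = Δreserves − Δrequired = +¥599B − (−¥5.45B) = +¥604.45 billion.

+¥604.45 billion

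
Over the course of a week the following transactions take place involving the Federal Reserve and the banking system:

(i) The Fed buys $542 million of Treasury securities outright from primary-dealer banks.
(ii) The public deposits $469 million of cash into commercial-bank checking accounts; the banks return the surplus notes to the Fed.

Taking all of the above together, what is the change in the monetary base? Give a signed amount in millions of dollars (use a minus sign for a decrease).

Fed balance sheet:
  Assets:      Securities +$542M
  Liabilities: Bank reserves +$1011M, Currency in circulation −$469M
Commercial banking system:
  Assets:      Reserves at CB +$1011M, Securities −$542M
  Liabilities: Checkable deposits +$469M
Monetary base = currency + reserves: −$469M + (+$1011M) = +$542 million.

+$542 million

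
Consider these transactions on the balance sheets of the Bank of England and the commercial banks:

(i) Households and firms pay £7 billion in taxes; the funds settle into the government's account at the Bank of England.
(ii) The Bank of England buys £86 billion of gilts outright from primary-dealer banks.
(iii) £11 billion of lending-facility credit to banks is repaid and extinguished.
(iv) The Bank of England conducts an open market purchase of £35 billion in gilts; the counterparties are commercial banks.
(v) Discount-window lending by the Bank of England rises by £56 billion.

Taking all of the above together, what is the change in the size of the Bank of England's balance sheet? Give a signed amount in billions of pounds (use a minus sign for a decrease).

+£166 billion

Government account inflow £7 billion: only the composition of liabilities changes → 0.
OMO purchase (from banks) £86 billion: a Bank of England asset is acquired → +£86B.
Discount-window repayment £11 billion: a Bank of England asset is shed → −£11B.
OMO purchase (from banks) £35 billion: a Bank of England asset is acquired → +£35B.
Discount-window loan £56 billion: a Bank of England asset is acquired → +£56B.
Net: 0 + 86 − 11 + 35 + 56 = +£166 billion.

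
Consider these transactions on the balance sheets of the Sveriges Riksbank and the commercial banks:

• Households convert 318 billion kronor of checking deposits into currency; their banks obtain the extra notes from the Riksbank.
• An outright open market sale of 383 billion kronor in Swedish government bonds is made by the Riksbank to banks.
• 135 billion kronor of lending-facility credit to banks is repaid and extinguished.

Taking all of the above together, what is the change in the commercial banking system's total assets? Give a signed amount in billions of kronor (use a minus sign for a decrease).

-453 billion

Riksbank balance sheet:
  Assets:      Securities −383B, Loans to banks −135B
  Liabilities: Bank reserves −836B, Currency in circulation +318B
Commercial banking system:
  Assets:      Reserves at CB −836B, Securities +383B
  Liabilities: Checkable deposits −318B, Borrowings from CB −135B
Change in total bank assets = -453 billion.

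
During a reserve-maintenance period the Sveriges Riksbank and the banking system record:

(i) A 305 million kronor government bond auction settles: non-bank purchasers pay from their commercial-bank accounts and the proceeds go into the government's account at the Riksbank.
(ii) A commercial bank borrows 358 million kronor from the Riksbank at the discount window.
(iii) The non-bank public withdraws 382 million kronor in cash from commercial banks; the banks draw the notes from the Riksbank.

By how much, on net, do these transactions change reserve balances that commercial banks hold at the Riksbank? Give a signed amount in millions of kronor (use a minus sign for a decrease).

-329 million

Government account inflow 305 million kronor: funds move from bank reserves into the government account → −305M.
Discount-window loan 358 million kronor: the loan is credited to the bank's reserve account → +358M.
Currency withdrawal 382 million kronor: banks swap reserves for currency → −382M.
Net: −305 + 358 − 382 = -329 million.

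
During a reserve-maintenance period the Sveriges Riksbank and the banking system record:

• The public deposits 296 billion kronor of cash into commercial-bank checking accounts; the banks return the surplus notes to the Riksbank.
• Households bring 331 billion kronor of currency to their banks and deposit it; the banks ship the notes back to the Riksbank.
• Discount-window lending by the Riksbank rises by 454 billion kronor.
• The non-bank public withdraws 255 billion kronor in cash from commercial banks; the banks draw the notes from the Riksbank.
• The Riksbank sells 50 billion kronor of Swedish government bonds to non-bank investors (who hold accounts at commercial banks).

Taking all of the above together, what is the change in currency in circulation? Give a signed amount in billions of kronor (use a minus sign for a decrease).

-372 billion

Riksbank balance sheet:
  Assets:      Securities −50B, Loans to banks +454B
  Liabilities: Bank reserves +776B, Currency in circulation −372B
So the change in currency in circulation is -372 billion.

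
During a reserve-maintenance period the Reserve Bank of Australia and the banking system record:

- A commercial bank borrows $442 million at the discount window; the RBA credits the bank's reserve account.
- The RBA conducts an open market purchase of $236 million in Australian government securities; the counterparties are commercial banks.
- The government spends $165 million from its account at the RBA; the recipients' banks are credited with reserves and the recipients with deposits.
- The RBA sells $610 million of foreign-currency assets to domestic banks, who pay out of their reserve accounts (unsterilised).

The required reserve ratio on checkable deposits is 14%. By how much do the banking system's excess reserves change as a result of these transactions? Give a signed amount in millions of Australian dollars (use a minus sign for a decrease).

+$209.9 million

Discount-window loan $442 million: reserves +$442M, deposits 0.
OMO purchase (from banks) $236 million: reserves +$236M, deposits 0.
Government spending $165 million: reserves +$165M, deposits +$165M.
FX sale $610 million: reserves −$610M, deposits 0.
Totals: Δreserves = +$233M, Δdeposits = +$165M.
Δrequired reserves = 14% × +$165M = +$23.1M.
Δexcess reserves = Δreserves − Δrequired = +$233M − (+$23.1M) = +$209.9 million.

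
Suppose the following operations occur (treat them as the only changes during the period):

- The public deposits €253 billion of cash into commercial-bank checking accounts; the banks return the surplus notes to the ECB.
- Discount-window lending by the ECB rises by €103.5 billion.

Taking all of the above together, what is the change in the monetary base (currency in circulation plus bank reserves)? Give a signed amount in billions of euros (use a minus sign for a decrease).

+€103.5 billion

ECB balance sheet:
  Assets:      Loans to banks +€103.5B
  Liabilities: Bank reserves +€356.5B, Currency in circulation −€253B
Monetary base = currency + reserves: −€253B + (+€356.5B) = +€103.5 billion.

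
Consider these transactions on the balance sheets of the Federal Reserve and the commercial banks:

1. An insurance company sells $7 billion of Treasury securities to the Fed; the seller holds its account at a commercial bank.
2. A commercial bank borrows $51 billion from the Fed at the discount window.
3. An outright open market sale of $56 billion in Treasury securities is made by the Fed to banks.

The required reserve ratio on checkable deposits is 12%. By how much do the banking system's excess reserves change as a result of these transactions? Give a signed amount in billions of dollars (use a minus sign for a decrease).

Asset purchase (from non-banks) $7 billion: reserves +$7B, deposits +$7B.
Discount-window loan $51 billion: reserves +$51B, deposits 0.
OMO sale (to banks) $56 billion: reserves −$56B, deposits 0.
Totals: Δreserves = +$2B, Δdeposits = +$7B.
Δrequired reserves = 12% × +$7B = +$0.84B.
Δexcess reserves = Δreserves − Δrequired = +$2B − (+$0.84B) = +$1.16 billion.

+$1.16 billion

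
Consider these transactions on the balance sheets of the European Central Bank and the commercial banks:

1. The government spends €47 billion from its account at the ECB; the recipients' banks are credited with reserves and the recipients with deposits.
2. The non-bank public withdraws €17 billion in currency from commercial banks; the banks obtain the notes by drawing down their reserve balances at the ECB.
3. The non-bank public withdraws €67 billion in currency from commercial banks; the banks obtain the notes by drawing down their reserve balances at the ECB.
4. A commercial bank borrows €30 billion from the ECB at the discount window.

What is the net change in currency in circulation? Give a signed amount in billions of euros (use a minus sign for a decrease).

+€84 billion

ECB balance sheet:
  Assets:      Loans to banks +€30B
  Liabilities: Bank reserves −€7B, Currency in circulation +€84B, Government deposits −€47B
Commercial banking system:
  Assets:      Reserves at CB −€7B
  Liabilities: Checkable deposits −€37B, Borrowings from CB +€30B
So the change in currency in circulation is +€84 billion.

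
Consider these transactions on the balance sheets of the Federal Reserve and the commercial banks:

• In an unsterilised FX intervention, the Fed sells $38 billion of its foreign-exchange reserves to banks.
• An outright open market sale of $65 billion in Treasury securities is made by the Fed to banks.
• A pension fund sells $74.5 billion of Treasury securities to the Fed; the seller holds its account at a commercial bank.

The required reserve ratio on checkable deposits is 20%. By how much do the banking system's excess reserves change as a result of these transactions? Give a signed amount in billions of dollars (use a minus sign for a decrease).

FX sale $38 billion: reserves −$38B, deposits 0.
OMO sale (to banks) $65 billion: reserves −$65B, deposits 0.
Asset purchase (from non-banks) $74.5 billion: reserves +$74.5B, deposits +$74.5B.
Totals: Δreserves = −$28.5B, Δdeposits = +$74.5B.
Δrequired reserves = 20% × +$74.5B = +$14.9B.
Δexcess reserves = Δreserves − Δrequired = −$28.5B − (+$14.9B) = -$43.4 billion.

-$43.4 billion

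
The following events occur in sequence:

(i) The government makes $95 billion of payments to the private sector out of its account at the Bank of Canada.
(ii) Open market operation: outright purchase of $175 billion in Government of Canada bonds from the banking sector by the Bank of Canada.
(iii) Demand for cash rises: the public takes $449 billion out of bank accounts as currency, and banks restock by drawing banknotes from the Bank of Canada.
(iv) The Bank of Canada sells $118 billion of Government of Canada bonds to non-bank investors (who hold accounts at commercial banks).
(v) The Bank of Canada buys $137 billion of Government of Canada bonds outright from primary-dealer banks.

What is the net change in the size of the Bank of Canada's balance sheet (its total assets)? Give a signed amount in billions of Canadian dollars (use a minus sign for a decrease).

Government spending $95 billion: only the composition of liabilities changes → 0.
OMO purchase (from banks) $175 billion: a Bank of Canada asset is acquired → +$175B.
Currency withdrawal $449 billion: only the composition of liabilities changes → 0.
Asset sale (to non-banks) $118 billion: a Bank of Canada asset is shed → −$118B.
OMO purchase (from banks) $137 billion: a Bank of Canada asset is acquired → +$137B.
Net: 0 + 175 + 0 − 118 + 137 = +$194 billion.

+$194 billion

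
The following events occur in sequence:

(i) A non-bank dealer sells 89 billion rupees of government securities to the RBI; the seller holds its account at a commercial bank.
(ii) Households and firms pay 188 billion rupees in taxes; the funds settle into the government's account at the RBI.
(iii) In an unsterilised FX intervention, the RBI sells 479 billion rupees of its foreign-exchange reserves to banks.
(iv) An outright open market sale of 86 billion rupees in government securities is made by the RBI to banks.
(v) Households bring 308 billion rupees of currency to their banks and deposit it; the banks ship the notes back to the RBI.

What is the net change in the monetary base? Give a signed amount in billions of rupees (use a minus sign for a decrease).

-664 billion

RBI balance sheet:
  Assets:      Securities +3B, Foreign assets −479B
  Liabilities: Bank reserves −356B, Currency in circulation −308B, Government deposits +188B
Commercial banking system:
  Assets:      Reserves at CB −356B, Securities +86B, Foreign assets +479B
  Liabilities: Checkable deposits +209B
Monetary base = currency + reserves: −308B + (−356B) = -664 billion.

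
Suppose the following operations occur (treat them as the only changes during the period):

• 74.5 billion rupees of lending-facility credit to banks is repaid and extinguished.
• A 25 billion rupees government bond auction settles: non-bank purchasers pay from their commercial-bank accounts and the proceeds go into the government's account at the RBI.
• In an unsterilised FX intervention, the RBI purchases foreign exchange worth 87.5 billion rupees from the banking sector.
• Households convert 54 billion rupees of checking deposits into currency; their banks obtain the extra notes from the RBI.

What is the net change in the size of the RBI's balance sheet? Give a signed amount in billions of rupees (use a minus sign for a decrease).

+13 billion

RBI balance sheet:
  Assets:      Loans to banks −74.5B, Foreign assets +87.5B
  Liabilities: Bank reserves −66B, Currency in circulation +54B, Government deposits +25B
Commercial banking system:
  Assets:      Reserves at CB −66B, Foreign assets −87.5B
  Liabilities: Checkable deposits −79B, Borrowings from CB −74.5B
Change in total RBI assets = +13 billion.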